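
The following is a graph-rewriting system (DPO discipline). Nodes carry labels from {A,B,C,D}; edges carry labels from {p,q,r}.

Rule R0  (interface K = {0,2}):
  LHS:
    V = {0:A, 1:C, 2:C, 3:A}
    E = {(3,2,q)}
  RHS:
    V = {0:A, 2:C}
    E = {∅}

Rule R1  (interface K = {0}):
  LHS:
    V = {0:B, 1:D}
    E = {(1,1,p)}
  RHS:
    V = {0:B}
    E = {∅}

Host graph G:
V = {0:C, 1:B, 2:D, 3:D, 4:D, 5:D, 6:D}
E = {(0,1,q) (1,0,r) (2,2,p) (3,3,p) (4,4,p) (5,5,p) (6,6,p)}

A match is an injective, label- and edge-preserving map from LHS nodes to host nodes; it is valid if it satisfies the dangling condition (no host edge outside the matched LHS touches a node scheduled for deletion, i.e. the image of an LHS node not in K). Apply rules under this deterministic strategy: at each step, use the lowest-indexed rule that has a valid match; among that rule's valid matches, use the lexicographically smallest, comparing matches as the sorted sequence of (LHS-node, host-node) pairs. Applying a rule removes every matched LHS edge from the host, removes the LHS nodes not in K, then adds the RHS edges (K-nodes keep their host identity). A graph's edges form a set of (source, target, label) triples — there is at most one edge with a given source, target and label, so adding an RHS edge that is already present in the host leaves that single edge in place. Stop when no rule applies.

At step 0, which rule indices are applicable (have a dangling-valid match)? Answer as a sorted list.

Answer: [R1]

Derivation:
R0: no valid match — LHS pattern not found
R1: 5 valid matches — {0↦1, 1↦2}, {0↦1, 1↦3}, {0↦1, 1↦4} (+2 more)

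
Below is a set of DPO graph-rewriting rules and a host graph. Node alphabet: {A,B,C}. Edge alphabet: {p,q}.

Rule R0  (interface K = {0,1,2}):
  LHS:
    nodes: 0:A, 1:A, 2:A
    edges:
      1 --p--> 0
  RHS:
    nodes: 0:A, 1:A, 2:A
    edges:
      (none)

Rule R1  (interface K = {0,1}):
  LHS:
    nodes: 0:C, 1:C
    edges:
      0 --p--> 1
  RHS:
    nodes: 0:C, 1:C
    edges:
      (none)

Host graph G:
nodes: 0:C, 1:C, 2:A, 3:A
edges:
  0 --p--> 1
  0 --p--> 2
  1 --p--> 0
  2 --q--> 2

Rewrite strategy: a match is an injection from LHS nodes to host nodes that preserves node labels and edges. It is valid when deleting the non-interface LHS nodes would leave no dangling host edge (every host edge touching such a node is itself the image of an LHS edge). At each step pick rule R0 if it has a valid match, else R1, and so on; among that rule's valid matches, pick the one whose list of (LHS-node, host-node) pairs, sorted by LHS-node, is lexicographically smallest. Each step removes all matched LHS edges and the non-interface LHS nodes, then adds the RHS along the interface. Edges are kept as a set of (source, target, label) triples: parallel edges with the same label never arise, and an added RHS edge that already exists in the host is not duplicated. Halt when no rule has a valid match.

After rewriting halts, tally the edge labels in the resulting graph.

Answer: p:1 q:1

Steps:
start.  V:4 E:4  edges: 0-p->1 0-p->2 1-p->0 2-q->2
1. fire R1 via {0↦0, 1↦1}  →  V:4 E:3  edges: 0-p->2 1-p->0 2-q->2
2. fire R1 via {0↦1, 1↦0}  →  V:4 E:2  edges: 0-p->2 2-q->2
normal form: no rule applies after step 2
NF edges: [(0, 2, 'p'), (2, 2, 'q')]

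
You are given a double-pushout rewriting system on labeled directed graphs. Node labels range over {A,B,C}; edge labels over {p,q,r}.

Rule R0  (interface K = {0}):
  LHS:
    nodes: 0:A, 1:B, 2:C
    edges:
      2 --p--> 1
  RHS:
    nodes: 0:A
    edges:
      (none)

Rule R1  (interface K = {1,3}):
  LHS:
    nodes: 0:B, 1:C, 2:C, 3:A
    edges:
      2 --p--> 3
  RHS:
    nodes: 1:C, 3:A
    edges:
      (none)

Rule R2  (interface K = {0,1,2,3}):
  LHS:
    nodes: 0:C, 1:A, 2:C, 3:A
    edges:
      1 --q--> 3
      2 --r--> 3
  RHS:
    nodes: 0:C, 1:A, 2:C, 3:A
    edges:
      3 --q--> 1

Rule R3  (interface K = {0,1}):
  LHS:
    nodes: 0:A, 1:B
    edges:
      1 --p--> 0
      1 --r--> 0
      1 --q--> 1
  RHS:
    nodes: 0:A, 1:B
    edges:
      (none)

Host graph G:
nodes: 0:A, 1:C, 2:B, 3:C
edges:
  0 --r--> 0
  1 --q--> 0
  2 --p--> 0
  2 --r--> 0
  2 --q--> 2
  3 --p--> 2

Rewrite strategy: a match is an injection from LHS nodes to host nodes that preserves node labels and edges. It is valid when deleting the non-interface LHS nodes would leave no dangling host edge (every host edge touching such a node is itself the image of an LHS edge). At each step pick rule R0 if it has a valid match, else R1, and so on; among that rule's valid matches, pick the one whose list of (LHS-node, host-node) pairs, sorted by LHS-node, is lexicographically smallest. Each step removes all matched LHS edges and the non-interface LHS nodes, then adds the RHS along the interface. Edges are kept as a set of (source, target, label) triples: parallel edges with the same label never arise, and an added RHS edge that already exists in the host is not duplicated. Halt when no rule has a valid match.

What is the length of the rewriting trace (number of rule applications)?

[0] host  ⇒  4 nodes, 6 edges  {0-r->0 1-q->0 2-p->0 2-r->0 2-q->2 3-p->2}
[1] R3 @ {0↦0, 1↦2}  ⇒  4 nodes, 3 edges  {0-r->0 1-q->0 3-p->2}
[2] R0 @ {0↦0, 1↦2, 2↦3}  ⇒  2 nodes, 2 edges  {0-r->0 1-q->0}
final graph: no rule applies after step 2

Answer: 2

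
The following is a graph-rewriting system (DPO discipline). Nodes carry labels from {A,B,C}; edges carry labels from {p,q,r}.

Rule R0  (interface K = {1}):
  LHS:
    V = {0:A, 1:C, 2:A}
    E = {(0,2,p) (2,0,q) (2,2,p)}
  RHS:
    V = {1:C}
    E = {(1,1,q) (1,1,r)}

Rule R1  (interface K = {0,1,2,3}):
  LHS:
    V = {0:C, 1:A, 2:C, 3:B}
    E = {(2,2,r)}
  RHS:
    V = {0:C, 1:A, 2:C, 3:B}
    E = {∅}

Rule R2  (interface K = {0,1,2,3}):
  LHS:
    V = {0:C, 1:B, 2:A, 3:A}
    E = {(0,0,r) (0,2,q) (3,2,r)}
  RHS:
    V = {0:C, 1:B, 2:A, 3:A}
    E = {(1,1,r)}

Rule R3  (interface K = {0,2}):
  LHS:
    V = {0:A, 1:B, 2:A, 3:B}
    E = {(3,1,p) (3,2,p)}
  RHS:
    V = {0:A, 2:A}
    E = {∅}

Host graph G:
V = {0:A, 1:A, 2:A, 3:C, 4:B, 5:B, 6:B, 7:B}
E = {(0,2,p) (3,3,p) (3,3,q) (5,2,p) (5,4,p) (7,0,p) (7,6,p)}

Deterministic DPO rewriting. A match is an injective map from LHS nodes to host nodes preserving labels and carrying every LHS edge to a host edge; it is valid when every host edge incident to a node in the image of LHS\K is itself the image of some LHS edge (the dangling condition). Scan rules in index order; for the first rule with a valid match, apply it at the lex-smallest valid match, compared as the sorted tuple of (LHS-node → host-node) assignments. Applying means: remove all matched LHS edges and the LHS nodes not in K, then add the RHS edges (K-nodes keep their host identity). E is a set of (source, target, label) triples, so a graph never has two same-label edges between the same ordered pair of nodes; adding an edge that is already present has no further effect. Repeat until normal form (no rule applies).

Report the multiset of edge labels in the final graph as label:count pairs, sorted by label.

start.  V:8 E:7  edges: 0-p->2 3-p->3 3-q->3 5-p->2 5-p->4 7-p->0 7-p->6
1. fire R3 via {0↦0, 1↦4, 2↦2, 3↦5}  →  V:6 E:5  edges: 0-p->2 3-p->3 3-q->3 7-p->0 7-p->6
2. fire R3 via {0↦1, 1↦6, 2↦0, 3↦7}  →  V:4 E:3  edges: 0-p->2 3-p->3 3-q->3
normal form: no rule applies after step 2
NF edges: [(0, 2, 'p'), (3, 3, 'p'), (3, 3, 'q')]

Answer: p:2 q:1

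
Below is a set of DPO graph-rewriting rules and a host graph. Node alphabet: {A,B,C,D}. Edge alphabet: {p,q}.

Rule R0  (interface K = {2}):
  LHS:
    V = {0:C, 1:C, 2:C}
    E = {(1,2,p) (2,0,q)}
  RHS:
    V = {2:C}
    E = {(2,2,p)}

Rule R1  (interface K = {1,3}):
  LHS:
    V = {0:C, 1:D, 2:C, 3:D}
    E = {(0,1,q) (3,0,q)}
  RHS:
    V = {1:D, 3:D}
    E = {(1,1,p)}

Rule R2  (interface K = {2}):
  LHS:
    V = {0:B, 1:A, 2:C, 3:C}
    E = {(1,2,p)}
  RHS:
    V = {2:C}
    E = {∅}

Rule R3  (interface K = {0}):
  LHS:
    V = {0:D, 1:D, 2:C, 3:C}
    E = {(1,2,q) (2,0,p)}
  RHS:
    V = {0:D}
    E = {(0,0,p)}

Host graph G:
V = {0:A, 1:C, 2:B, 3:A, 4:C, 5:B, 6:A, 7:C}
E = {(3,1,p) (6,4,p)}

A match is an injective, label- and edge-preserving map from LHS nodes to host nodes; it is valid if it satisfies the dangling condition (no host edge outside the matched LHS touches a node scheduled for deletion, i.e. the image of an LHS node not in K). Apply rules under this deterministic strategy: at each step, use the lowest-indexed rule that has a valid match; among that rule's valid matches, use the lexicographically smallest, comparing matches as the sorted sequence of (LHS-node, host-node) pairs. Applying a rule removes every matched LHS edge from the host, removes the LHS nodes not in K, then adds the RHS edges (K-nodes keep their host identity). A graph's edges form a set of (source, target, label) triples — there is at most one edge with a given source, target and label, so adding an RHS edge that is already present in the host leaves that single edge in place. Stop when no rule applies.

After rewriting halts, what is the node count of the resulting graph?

initial: |V|=8 |E|=2  E = 3-p->1 6-p->4
step 1: apply R2 at {0↦2, 1↦3, 2↦1, 3↦7}  → |V|=5 |E|=1  E = 6-p->4
step 2: apply R2 at {0↦5, 1↦6, 2↦4, 3↦1}  → |V|=2 |E|=0  E = ∅
final graph: no rule applies after step 2
NF nodes: {0:A, 4:C}

Answer: 2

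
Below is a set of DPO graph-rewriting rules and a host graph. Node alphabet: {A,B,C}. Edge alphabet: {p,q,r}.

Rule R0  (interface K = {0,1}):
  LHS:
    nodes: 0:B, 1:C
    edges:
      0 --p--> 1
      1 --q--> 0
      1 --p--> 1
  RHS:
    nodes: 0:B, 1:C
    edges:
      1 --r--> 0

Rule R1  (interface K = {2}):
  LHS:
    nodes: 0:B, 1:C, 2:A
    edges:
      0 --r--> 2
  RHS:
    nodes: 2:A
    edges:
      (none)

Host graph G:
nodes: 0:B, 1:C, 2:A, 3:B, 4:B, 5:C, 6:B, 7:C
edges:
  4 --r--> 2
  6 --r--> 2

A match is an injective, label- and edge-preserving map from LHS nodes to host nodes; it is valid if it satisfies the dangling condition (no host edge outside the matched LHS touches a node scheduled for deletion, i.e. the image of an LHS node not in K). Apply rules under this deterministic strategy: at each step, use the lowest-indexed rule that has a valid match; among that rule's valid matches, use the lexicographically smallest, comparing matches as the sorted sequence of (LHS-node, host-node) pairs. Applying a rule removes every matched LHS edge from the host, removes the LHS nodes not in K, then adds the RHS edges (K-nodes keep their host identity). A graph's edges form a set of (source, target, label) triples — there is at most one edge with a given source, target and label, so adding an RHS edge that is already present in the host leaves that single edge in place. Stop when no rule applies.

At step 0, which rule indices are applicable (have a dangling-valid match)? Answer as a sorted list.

Answer: [R1]

Rewrite trace:
R0: no valid match — LHS pattern not found
R1: 6 valid matches — {0↦4, 1↦1, 2↦2}, {0↦4, 1↦5, 2↦2}, {0↦4, 1↦7, 2↦2} (+3 more)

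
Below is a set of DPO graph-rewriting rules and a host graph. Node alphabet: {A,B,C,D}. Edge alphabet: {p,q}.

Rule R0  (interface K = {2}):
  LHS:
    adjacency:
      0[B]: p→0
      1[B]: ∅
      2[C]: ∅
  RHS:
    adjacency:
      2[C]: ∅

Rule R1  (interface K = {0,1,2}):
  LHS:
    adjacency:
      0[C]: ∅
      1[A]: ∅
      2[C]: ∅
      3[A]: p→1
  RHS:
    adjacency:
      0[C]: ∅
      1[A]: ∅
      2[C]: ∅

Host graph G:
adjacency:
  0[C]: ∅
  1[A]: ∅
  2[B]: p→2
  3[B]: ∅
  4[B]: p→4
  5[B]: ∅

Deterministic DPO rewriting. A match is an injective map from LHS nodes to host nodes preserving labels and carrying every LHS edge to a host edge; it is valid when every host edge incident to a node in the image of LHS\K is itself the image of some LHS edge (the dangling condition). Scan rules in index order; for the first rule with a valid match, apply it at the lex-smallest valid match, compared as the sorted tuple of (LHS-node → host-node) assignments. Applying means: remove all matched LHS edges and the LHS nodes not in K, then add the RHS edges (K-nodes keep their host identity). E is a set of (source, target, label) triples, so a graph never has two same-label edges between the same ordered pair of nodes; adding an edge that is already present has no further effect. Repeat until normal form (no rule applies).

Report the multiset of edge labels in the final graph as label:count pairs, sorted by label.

initial: |V|=6 |E|=2  E = 2-p->2 4-p->4
step 1: apply R0 at {0↦2, 1↦3, 2↦0}  → |V|=4 |E|=1  E = 4-p->4
step 2: apply R0 at {0↦4, 1↦5, 2↦0}  → |V|=2 |E|=0  E = ∅
normal form: no rule applies after step 2
NF edges: []

Answer: (no edges)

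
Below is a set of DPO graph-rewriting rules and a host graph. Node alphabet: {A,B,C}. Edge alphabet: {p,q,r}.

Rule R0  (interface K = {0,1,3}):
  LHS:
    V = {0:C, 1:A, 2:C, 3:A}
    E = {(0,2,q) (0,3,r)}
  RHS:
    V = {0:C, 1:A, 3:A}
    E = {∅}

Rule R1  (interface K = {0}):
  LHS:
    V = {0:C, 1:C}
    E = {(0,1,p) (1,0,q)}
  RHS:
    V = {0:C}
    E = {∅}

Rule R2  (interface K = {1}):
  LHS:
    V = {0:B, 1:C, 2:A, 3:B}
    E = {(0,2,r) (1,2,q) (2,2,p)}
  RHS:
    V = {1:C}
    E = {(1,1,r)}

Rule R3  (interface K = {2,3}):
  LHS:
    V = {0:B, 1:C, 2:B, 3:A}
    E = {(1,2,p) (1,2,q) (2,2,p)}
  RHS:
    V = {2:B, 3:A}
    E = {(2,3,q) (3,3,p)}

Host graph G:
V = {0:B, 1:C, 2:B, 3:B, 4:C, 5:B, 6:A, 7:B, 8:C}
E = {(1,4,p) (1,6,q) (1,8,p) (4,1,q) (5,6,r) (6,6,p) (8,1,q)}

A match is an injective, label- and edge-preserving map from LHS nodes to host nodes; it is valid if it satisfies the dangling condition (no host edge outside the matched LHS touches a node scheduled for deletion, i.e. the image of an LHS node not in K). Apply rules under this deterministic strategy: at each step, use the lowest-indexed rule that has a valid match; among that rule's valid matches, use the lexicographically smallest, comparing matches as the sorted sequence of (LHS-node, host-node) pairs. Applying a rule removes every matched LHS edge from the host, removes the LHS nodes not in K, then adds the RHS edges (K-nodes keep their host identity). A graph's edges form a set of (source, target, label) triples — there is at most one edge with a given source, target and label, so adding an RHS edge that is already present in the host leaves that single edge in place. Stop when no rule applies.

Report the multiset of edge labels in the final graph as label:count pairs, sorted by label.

Answer: r:1

Rewrite trace:
[0] host  ⇒  9 nodes, 7 edges  {1-p->4 1-q->6 1-p->8 4-q->1 5-r->6 6-p->6 8-q->1}
[1] R1 @ {0↦1, 1↦4}  ⇒  8 nodes, 5 edges  {1-q->6 1-p->8 5-r->6 6-p->6 8-q->1}
[2] R1 @ {0↦1, 1↦8}  ⇒  7 nodes, 3 edges  {1-q->6 5-r->6 6-p->6}
[3] R2 @ {0↦5, 1↦1, 2↦6, 3↦0}  ⇒  4 nodes, 1 edges  {1-r->1}
halt: no rule applies after step 3
NF edges: [(1, 1, 'r')]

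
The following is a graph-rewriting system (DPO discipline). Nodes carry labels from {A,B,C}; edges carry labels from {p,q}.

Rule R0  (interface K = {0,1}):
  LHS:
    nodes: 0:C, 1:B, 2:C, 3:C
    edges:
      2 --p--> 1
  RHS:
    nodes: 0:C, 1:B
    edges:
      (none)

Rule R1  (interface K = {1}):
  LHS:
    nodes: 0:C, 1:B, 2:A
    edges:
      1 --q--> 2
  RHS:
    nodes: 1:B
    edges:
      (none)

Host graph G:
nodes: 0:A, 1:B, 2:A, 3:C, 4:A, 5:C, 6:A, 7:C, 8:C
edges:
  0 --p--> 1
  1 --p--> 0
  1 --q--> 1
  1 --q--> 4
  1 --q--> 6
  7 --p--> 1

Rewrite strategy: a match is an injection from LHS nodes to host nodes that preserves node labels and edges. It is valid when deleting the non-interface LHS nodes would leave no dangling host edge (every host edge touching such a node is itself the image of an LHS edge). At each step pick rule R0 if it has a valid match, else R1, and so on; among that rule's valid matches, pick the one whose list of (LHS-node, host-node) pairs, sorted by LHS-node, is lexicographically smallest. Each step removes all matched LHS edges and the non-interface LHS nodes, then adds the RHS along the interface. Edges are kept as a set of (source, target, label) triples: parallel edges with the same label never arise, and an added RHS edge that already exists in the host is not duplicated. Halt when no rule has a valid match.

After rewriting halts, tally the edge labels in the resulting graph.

start.  V:9 E:6  edges: 0-p->1 1-p->0 1-q->1 1-q->4 1-q->6 7-p->1
1. fire R0 via {0↦3, 1↦1, 2↦7, 3↦5}  →  V:7 E:5  edges: 0-p->1 1-p->0 1-q->1 1-q->4 1-q->6
2. fire R1 via {0↦3, 1↦1, 2↦4}  →  V:5 E:4  edges: 0-p->1 1-p->0 1-q->1 1-q->6
3. fire R1 via {0↦8, 1↦1, 2↦6}  →  V:3 E:3  edges: 0-p->1 1-p->0 1-q->1
final graph: no rule applies after step 3
NF edges: [(0, 1, 'p'), (1, 0, 'p'), (1, 1, 'q')]

Answer: p:2 q:1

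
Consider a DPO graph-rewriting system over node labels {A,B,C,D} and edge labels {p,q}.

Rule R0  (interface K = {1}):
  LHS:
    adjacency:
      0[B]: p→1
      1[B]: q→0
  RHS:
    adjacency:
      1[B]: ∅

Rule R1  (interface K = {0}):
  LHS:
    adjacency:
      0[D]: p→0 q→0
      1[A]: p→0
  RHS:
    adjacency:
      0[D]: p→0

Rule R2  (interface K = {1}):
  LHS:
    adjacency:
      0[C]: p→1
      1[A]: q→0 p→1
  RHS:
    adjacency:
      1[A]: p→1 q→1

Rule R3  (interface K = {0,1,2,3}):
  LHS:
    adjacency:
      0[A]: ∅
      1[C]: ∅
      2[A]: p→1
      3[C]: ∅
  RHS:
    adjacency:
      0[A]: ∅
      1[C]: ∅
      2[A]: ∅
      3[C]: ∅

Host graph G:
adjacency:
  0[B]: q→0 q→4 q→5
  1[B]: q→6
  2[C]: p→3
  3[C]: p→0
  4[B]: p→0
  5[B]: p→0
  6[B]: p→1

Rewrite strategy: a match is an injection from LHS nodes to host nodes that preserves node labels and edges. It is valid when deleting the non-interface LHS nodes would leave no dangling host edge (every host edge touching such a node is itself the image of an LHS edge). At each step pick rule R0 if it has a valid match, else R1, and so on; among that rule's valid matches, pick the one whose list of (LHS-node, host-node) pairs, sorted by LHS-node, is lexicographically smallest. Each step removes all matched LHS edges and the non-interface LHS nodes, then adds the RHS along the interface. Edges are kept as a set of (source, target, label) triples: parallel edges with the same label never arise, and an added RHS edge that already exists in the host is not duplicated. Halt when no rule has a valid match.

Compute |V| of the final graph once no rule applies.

Answer: 4

Rewrite trace:
[0] host  ⇒  7 nodes, 9 edges  {0-q->0 0-q->4 0-q->5 1-q->6 2-p->3 3-p->0 4-p->0 5-p->0 6-p->1}
[1] R0 @ {0↦4, 1↦0}  ⇒  6 nodes, 7 edges  {0-q->0 0-q->5 1-q->6 2-p->3 3-p->0 5-p->0 6-p->1}
[2] R0 @ {0↦5, 1↦0}  ⇒  5 nodes, 5 edges  {0-q->0 1-q->6 2-p->3 3-p->0 6-p->1}
[3] R0 @ {0↦6, 1↦1}  ⇒  4 nodes, 3 edges  {0-q->0 2-p->3 3-p->0}
final graph: no rule applies after step 3
NF nodes: {0:B, 1:B, 2:C, 3:C}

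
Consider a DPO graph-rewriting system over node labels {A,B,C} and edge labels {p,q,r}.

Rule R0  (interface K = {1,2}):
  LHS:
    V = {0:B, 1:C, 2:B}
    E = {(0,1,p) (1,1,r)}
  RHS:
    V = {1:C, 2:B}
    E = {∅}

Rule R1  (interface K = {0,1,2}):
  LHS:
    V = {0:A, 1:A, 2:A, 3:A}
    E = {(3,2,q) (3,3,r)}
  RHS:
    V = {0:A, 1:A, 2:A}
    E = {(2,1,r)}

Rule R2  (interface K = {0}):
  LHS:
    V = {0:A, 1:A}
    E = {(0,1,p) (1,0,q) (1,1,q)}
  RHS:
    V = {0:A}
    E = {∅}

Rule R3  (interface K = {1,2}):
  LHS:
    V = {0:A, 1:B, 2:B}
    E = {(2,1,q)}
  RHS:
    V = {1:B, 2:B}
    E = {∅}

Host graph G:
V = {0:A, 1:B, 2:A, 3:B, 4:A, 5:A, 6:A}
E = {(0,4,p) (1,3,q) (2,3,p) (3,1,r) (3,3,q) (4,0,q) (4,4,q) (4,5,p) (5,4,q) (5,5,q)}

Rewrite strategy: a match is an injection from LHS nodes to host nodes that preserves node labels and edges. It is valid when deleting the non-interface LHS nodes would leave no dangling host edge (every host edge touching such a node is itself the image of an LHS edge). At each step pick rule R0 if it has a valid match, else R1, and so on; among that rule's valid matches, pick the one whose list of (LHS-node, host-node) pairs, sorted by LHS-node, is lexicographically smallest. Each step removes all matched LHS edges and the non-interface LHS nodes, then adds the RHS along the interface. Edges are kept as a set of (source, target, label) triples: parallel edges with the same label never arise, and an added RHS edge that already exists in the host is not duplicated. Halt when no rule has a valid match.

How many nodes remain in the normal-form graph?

start.  V:7 E:10  edges: 0-p->4 1-q->3 2-p->3 3-r->1 3-q->3 4-q->0 4-q->4 4-p->5 5-q->4 5-q->5
1. fire R2 via {0↦4, 1↦5}  →  V:6 E:7  edges: 0-p->4 1-q->3 2-p->3 3-r->1 3-q->3 4-q->0 4-q->4
2. fire R2 via {0↦0, 1↦4}  →  V:5 E:4  edges: 1-q->3 2-p->3 3-r->1 3-q->3
3. fire R3 via {0↦0, 1↦3, 2↦1}  →  V:4 E:3  edges: 2-p->3 3-r->1 3-q->3
halt: no rule applies after step 3
NF nodes: {1:B, 2:A, 3:B, 6:A}

Answer: 4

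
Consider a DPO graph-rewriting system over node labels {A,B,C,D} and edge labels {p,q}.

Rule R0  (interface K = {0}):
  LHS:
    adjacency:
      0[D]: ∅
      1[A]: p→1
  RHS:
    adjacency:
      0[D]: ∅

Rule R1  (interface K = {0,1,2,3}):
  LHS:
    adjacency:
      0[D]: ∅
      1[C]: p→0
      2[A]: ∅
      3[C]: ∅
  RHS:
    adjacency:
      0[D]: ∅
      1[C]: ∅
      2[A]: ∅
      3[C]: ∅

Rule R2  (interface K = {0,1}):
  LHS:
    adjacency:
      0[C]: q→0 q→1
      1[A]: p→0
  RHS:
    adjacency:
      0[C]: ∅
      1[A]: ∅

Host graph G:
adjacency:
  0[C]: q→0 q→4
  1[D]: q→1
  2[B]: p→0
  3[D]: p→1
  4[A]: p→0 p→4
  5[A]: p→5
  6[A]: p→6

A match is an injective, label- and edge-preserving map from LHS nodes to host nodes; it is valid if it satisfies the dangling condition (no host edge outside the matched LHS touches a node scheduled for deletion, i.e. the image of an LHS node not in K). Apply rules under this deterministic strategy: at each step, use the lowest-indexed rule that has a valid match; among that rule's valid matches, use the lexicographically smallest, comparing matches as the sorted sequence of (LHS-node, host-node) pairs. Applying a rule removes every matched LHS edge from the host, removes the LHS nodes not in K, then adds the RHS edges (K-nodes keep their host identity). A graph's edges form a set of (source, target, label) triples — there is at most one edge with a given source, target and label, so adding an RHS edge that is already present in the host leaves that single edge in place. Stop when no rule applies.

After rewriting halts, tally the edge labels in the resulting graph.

Answer: p:2 q:1

Derivation:
initial: |V|=7 |E|=9  E = 0-q->0 0-q->4 1-q->1 2-p->0 3-p->1 4-p->0 4-p->4 5-p->5 6-p->6
step 1: apply R0 at {0↦1, 1↦5}  → |V|=6 |E|=8  E = 0-q->0 0-q->4 1-q->1 2-p->0 3-p->1 4-p->0 4-p->4 6-p->6
step 2: apply R0 at {0↦1, 1↦6}  → |V|=5 |E|=7  E = 0-q->0 0-q->4 1-q->1 2-p->0 3-p->1 4-p->0 4-p->4
step 3: apply R2 at {0↦0, 1↦4}  → |V|=5 |E|=4  E = 1-q->1 2-p->0 3-p->1 4-p->4
step 4: apply R0 at {0↦1, 1↦4}  → |V|=4 |E|=3  E = 1-q->1 2-p->0 3-p->1
normal form: no rule applies after step 4
NF edges: [(1, 1, 'q'), (2, 0, 'p'), (3, 1, 'p')]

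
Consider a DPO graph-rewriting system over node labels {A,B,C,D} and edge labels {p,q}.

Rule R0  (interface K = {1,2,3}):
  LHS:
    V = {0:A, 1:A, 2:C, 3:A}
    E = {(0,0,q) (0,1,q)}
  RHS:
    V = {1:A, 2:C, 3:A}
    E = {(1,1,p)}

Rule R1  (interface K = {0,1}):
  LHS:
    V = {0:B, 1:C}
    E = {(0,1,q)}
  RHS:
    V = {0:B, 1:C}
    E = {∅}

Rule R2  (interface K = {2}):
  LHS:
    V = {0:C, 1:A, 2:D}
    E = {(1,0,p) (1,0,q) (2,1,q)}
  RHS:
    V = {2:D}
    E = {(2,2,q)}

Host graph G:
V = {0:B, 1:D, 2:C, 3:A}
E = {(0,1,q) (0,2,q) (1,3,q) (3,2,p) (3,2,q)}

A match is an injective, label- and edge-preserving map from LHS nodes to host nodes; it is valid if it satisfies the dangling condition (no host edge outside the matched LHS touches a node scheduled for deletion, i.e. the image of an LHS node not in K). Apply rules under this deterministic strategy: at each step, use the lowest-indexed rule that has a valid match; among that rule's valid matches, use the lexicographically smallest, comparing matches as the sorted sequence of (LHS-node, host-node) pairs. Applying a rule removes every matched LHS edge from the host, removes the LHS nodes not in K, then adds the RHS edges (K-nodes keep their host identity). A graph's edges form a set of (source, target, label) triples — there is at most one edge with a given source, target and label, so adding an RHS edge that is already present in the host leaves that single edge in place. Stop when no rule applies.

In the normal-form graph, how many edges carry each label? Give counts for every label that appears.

[0] host  ⇒  4 nodes, 5 edges  {0-q->1 0-q->2 1-q->3 3-p->2 3-q->2}
[1] R1 @ {0↦0, 1↦2}  ⇒  4 nodes, 4 edges  {0-q->1 1-q->3 3-p->2 3-q->2}
[2] R2 @ {0↦2, 1↦3, 2↦1}  ⇒  2 nodes, 2 edges  {0-q->1 1-q->1}
normal form: no rule applies after step 2
NF edges: [(0, 1, 'q'), (1, 1, 'q')]

Answer: q:2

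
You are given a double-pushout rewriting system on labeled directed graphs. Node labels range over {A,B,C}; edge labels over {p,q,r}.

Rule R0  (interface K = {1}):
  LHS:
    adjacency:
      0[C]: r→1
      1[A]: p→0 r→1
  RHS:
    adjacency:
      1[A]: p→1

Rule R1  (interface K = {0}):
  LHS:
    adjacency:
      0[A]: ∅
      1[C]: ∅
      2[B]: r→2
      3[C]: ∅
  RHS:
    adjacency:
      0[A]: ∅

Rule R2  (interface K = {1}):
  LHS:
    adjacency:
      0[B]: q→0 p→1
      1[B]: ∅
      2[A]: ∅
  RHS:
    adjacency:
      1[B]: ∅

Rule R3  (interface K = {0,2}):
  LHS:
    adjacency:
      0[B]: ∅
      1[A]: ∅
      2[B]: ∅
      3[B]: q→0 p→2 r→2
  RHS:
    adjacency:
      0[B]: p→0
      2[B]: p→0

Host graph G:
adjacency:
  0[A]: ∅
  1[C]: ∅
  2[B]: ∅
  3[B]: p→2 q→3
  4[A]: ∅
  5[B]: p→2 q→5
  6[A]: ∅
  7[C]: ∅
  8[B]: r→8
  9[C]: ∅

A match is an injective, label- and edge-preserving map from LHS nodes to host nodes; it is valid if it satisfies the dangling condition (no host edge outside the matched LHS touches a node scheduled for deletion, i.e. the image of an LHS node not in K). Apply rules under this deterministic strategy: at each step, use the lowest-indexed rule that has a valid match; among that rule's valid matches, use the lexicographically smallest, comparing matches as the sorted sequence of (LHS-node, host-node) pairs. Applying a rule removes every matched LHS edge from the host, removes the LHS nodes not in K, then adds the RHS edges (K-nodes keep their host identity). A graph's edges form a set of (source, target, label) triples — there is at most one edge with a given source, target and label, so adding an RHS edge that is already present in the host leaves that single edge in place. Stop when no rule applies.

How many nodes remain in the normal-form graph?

start.  V:10 E:5  edges: 3-p->2 3-q->3 5-p->2 5-q->5 8-r->8
1. fire R1 via {0↦0, 1↦1, 2↦8, 3↦7}  →  V:7 E:4  edges: 3-p->2 3-q->3 5-p->2 5-q->5
2. fire R2 via {0↦3, 1↦2, 2↦0}  →  V:5 E:2  edges: 5-p->2 5-q->5
3. fire R2 via {0↦5, 1↦2, 2↦4}  →  V:3 E:0  edges: ∅
final graph: no rule applies after step 3
NF nodes: {2:B, 6:A, 9:C}

Answer: 3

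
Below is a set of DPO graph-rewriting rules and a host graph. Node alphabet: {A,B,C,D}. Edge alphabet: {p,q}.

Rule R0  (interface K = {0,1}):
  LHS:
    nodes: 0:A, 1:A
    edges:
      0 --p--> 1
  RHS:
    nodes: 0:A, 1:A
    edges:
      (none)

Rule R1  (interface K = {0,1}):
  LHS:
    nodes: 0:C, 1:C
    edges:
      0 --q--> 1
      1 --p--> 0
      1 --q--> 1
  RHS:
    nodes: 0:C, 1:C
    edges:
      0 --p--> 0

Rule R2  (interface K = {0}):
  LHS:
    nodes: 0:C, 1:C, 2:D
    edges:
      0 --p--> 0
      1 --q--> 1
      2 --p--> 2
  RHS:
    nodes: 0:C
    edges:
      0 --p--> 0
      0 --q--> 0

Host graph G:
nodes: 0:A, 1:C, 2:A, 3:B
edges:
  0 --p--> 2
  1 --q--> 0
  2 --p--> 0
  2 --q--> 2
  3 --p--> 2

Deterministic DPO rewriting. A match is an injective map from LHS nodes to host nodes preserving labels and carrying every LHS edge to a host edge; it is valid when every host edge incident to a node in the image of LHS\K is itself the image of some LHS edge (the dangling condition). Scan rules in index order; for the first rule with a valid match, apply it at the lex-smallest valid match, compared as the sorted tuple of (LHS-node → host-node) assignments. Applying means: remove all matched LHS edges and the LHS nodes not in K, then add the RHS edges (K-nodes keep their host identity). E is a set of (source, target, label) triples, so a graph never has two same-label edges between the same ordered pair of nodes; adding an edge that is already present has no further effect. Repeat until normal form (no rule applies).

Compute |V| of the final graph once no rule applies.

Answer: 4

Derivation:
[0] host  ⇒  4 nodes, 5 edges  {0-p->2 1-q->0 2-p->0 2-q->2 3-p->2}
[1] R0 @ {0↦0, 1↦2}  ⇒  4 nodes, 4 edges  {1-q->0 2-p->0 2-q->2 3-p->2}
[2] R0 @ {0↦2, 1↦0}  ⇒  4 nodes, 3 edges  {1-q->0 2-q->2 3-p->2}
normal form: no rule applies after step 2
NF nodes: {0:A, 1:C, 2:A, 3:B}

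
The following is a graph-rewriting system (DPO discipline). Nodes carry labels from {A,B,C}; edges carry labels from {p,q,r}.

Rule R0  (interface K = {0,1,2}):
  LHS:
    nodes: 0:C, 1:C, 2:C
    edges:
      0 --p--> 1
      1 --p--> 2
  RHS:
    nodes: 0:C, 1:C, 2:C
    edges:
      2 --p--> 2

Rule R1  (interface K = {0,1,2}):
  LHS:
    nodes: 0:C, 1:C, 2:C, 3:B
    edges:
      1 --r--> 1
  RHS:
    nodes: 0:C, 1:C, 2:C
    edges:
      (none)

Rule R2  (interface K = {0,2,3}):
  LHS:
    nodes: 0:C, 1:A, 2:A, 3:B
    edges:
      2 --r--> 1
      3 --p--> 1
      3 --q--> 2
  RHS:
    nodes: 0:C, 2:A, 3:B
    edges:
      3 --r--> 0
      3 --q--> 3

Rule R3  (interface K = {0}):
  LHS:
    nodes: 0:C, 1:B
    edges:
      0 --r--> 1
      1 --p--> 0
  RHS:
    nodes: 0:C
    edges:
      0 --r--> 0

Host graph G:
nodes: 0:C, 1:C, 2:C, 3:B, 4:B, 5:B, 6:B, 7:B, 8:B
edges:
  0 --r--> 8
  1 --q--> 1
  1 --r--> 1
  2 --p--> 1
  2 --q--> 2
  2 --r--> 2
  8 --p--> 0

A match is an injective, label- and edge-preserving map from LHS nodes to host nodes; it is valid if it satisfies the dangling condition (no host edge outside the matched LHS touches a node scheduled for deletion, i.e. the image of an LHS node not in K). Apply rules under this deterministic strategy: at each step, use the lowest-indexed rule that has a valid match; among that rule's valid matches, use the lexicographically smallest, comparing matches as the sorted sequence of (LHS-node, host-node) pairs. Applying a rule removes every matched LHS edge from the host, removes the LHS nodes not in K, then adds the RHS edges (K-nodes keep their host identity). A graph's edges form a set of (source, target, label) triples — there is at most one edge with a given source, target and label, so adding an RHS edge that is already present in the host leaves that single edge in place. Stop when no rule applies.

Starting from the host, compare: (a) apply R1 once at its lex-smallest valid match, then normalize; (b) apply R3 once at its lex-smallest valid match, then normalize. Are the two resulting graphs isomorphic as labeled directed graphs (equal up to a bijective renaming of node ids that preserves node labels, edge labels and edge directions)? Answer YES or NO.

branch R1-first: apply at {0↦0, 1↦1, 2↦2, 3↦3} → |E|=6, then 3 more step(s) → NF |V|=5 |E|=3 V={0:C, 1:C, 2:C, 6:B, 7:B} E=1-q->1 2-p->1 2-q->2
branch R3-first: apply at {0↦0, 1↦8} → |E|=6, then 3 more step(s) → NF |V|=5 |E|=3 V={0:C, 1:C, 2:C, 6:B, 7:B} E=1-q->1 2-p->1 2-q->2
graphs isomorphic (equal up to label-preserving node renaming)

Answer: YES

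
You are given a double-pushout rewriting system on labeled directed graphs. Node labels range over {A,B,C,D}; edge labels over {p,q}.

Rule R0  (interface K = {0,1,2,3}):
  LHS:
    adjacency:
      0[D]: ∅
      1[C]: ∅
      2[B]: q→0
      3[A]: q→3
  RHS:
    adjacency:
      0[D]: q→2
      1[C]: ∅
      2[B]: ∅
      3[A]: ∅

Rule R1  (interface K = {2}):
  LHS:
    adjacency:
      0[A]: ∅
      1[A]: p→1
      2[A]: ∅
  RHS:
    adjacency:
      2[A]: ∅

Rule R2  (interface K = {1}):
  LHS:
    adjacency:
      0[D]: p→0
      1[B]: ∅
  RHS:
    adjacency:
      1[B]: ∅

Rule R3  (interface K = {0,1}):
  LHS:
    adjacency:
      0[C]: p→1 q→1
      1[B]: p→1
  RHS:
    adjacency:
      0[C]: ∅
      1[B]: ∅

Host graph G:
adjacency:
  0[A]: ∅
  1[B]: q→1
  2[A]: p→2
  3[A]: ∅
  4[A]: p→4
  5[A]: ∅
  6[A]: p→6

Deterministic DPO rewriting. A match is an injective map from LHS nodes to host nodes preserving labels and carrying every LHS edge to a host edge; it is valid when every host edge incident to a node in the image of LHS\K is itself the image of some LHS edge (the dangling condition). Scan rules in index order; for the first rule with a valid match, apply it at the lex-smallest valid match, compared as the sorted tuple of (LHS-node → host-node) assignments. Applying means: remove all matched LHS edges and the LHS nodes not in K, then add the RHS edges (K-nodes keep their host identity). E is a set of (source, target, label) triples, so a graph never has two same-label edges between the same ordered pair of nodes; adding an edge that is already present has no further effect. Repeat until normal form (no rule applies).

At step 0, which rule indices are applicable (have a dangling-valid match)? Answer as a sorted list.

R0: no valid match — LHS pattern not found
R1: 36 valid matches — {0↦0, 1↦2, 2↦3}, {0↦0, 1↦2, 2↦4}, {0↦0, 1↦2, 2↦5} (+33 more)
R2: no valid match — LHS pattern not found
R3: no valid match — LHS pattern not found

Answer: [R1]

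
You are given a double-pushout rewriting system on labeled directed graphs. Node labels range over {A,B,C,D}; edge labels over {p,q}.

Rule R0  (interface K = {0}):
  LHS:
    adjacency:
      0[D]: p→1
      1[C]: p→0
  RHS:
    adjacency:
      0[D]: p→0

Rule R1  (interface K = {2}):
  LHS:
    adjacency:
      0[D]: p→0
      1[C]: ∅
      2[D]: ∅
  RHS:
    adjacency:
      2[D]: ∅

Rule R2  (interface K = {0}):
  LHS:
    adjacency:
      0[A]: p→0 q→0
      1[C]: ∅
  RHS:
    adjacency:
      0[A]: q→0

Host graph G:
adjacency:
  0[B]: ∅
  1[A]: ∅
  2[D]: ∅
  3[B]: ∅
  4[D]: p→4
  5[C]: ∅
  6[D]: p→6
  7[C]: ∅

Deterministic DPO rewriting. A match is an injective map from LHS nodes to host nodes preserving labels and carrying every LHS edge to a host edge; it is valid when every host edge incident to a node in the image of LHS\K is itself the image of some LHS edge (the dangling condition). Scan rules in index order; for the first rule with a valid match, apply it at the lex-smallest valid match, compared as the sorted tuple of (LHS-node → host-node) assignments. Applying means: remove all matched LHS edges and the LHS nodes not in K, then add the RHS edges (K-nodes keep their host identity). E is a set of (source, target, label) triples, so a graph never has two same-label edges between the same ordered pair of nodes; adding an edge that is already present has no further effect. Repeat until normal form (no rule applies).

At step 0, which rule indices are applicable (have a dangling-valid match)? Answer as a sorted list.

R0: no valid match — LHS pattern not found
R1: 8 valid matches — {0↦4, 1↦5, 2↦2}, {0↦4, 1↦5, 2↦6}, {0↦4, 1↦7, 2↦2} (+5 more)
R2: no valid match — LHS pattern not found

Answer: [R1]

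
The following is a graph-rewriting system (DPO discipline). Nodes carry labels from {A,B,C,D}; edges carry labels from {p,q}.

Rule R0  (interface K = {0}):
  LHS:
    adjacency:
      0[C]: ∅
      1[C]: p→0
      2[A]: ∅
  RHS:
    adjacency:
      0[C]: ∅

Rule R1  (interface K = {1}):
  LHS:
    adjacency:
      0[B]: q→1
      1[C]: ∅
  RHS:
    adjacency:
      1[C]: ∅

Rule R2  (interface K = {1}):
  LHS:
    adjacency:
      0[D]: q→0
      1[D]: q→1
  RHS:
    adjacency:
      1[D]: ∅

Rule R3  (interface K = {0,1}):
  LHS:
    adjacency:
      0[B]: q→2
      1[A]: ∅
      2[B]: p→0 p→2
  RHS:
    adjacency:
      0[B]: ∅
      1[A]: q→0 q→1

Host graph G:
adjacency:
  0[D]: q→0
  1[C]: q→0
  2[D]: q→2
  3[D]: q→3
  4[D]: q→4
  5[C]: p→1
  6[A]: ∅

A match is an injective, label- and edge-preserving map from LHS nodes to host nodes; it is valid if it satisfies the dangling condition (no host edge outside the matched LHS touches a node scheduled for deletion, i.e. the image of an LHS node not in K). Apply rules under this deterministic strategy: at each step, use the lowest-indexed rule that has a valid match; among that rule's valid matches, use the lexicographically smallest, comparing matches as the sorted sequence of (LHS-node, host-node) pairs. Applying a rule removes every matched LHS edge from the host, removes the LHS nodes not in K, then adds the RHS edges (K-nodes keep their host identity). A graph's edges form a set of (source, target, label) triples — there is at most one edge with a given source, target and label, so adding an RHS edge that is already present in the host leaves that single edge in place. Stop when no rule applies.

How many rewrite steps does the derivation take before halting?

Answer: 3

Steps:
[0] host  ⇒  7 nodes, 6 edges  {0-q->0 1-q->0 2-q->2 3-q->3 4-q->4 5-p->1}
[1] R0 @ {0↦1, 1↦5, 2↦6}  ⇒  5 nodes, 5 edges  {0-q->0 1-q->0 2-q->2 3-q->3 4-q->4}
[2] R2 @ {0↦2, 1↦0}  ⇒  4 nodes, 3 edges  {1-q->0 3-q->3 4-q->4}
[3] R2 @ {0↦3, 1↦4}  ⇒  3 nodes, 1 edges  {1-q->0}
halt: no rule applies after step 3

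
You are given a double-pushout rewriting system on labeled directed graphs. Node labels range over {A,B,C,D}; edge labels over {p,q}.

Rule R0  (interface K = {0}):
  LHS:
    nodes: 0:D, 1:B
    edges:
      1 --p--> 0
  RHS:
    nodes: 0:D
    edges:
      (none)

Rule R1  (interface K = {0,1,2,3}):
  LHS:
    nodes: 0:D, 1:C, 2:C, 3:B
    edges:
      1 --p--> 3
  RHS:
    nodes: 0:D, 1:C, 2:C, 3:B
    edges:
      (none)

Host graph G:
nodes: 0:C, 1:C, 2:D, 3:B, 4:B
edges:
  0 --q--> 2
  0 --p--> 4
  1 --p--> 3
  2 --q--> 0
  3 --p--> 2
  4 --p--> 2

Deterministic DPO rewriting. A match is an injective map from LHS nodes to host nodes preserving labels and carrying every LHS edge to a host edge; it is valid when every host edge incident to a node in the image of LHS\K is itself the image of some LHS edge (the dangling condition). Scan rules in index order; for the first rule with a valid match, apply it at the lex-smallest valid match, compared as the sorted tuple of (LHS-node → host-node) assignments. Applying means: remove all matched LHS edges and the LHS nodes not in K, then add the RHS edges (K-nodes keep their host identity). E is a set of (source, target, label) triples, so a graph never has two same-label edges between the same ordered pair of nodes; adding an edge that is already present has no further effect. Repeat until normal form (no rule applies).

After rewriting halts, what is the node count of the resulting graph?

start.  V:5 E:6  edges: 0-q->2 0-p->4 1-p->3 2-q->0 3-p->2 4-p->2
1. fire R1 via {0↦2, 1↦0, 2↦1, 3↦4}  →  V:5 E:5  edges: 0-q->2 1-p->3 2-q->0 3-p->2 4-p->2
2. fire R0 via {0↦2, 1↦4}  →  V:4 E:4  edges: 0-q->2 1-p->3 2-q->0 3-p->2
3. fire R1 via {0↦2, 1↦1, 2↦0, 3↦3}  →  V:4 E:3  edges: 0-q->2 2-q->0 3-p->2
4. fire R0 via {0↦2, 1↦3}  →  V:3 E:2  edges: 0-q->2 2-q->0
halt: no rule applies after step 4
NF nodes: {0:C, 1:C, 2:D}

Answer: 3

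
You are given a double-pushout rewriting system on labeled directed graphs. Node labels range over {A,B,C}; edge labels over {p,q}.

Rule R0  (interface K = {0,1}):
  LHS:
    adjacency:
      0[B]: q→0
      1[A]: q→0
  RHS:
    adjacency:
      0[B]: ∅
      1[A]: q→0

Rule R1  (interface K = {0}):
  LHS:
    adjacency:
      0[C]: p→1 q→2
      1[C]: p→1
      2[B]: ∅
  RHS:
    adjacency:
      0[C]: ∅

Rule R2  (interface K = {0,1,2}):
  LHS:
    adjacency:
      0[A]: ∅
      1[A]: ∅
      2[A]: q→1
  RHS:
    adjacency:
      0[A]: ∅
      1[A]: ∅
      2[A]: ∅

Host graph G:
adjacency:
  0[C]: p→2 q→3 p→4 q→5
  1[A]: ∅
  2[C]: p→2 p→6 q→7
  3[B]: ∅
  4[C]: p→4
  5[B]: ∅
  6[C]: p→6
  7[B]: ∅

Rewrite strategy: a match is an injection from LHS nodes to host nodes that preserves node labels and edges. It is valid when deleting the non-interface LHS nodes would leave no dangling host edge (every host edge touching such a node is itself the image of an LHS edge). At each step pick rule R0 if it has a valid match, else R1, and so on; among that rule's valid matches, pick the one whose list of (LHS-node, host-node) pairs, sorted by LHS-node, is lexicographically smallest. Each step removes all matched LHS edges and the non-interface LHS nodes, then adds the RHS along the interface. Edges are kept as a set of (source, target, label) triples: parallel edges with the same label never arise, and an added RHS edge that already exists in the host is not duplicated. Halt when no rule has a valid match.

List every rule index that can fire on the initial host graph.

R0: no valid match — LHS pattern not found
R1: 3 valid matches — {0↦0, 1↦4, 2↦3}, {0↦0, 1↦4, 2↦5}, {0↦2, 1↦6, 2↦7}
R2: no valid match — LHS pattern not found

Answer: [R1]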